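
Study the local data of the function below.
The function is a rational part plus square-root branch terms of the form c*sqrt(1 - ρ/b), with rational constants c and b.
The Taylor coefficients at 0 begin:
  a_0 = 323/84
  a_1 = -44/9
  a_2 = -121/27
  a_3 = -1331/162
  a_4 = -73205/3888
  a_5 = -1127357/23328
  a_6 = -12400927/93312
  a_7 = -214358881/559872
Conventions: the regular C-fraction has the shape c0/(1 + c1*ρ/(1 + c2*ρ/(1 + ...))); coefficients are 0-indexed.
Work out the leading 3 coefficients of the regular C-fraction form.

Taylor coefficients (read off): a_0 = 323/84, a_1 = -44/9, a_2 = -121/27.
c0 = a_0 = 323/84. Peel one level at a time: if S = 1 + c*ρ/S' with S'(0) = 1, then c is the ρ-coefficient of S and S' = c*ρ/(S - 1).
S_1 = c0/f = 1 + (1232/969)*ρ + (870716/312987)*ρ^2 + ...; c1 = 1232/969.
S_2 = c1*ρ/(S_1 - 1) = 1 + (-2827/1292)*ρ + ...; c2 = -2827/1292.

The regular C-fraction coefficients are [323/84, 1232/969, -2827/1292].


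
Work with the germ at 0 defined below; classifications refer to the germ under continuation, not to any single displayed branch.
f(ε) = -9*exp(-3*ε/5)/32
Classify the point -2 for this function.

The point is a regular point.

There is no denominator, hence no pole anywhere.
The factor exp(-3*ε/5) is entire.
So the germ continues analytically to -2.


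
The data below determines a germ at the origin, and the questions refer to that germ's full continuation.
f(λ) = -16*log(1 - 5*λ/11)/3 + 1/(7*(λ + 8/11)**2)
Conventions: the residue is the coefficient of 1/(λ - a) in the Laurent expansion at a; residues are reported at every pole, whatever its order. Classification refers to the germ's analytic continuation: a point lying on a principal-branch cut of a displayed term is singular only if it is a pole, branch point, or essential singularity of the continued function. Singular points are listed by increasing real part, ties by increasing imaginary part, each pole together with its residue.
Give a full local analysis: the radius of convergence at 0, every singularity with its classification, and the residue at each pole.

Denominator factor (λ + 8/11)^2: pole of order 2 at -8/11, modulus 8/11.
Branch term (-16/3)*log(1 - λ/(11/5)): its argument vanishes at λ = 11/5, a logarithmic branch point, modulus 11/5.
The radius of convergence is the smallest modulus among the singular points: 8/11.
The branch term is analytic at -8/11 and contributes nothing to the residue; only the rational part matters.
At the order-2 pole -8/11 set g(λ) = (λ - (-8/11))^2*(rational part) = 1/7.
Order-2 pole: residue = g'(a); g'(-8/11) = 0, so the residue is 0.
List the singular points by increasing real part (a conjugate pair: the negative imaginary part first).

Radius of convergence at 0: 8/11.
At -8/11: a pole of order 2; residue 0.
At 11/5: a logarithmic branch point.


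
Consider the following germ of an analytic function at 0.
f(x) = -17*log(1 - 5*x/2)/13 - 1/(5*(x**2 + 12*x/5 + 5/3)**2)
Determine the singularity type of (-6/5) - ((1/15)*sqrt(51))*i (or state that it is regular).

The denominator factor x**2 + 12*x/5 + 5/3 vanishes at (-6/5) - ((1/15)*sqrt(51))*i and appears to the power 2; the numerator there equals -1/5, nonzero, and no other factor vanishes.
The branch terms are analytic at this point.
Hence a pole whose order is the multiplicity, 2.

The point is a pole of order 2.


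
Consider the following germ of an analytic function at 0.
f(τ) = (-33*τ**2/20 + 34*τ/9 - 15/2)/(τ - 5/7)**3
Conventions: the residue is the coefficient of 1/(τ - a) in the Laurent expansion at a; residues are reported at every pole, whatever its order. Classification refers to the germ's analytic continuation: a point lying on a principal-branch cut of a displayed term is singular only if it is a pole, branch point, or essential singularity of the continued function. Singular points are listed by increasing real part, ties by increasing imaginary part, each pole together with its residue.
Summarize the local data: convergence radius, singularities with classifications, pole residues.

Radius of convergence at 0: 5/7.
At 5/7: a pole of order 3; residue -33/20.

Denominator factor (τ - 5/7)^3: pole of order 3 at 5/7, modulus 5/7.
The radius of convergence is the smallest modulus among the singular points: 5/7.
At the order-3 pole 5/7 set g(τ) = (τ - (5/7))^3*f(τ) = -33*τ**2/20 + 34*τ/9 - 15/2.
Order-3 pole: residue = g''(a)/2; g''(5/7) = -33/10, so the residue is -33/20.


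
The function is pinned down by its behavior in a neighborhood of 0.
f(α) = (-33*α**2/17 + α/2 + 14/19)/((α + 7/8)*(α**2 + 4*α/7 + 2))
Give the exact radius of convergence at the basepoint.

Denominator factor (α**2 + 4*α/7 + 2): discriminant -376/49, complex-conjugate roots (-2/7) + ((1/7)*sqrt(94))*i and (-2/7) - ((1/7)*sqrt(94))*i; poles of order 1, moduli sqrt(2) and sqrt(2).
Denominator factor (α + 7/8): pole of order 1 at -7/8, modulus 7/8.
The radius of convergence is the smallest modulus among the singular points: 7/8.

The radius of convergence is 7/8.


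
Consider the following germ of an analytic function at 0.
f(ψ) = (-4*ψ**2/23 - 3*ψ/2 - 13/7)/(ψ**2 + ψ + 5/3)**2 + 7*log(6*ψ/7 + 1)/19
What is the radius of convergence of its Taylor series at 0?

Denominator factor (ψ**2 + ψ + 5/3)^2: discriminant -17/3, complex-conjugate roots (-1/2) + ((1/6)*sqrt(51))*i and (-1/2) - ((1/6)*sqrt(51))*i; poles of order 2, moduli (1/3)*sqrt(15) and (1/3)*sqrt(15).
Branch term (7/19)*log(1 - ψ/(-7/6)): its argument vanishes at ψ = -7/6, a logarithmic branch point, modulus 7/6.
The radius of convergence is the smallest modulus among the singular points: 7/6.

The radius of convergence is 7/6.


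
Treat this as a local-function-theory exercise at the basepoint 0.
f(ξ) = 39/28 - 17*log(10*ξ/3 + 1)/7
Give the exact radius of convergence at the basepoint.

Branch term (-17/7)*log(1 - ξ/(-3/10)): its argument vanishes at ξ = -3/10, a logarithmic branch point, modulus 3/10.
The radius of convergence is the smallest modulus among the singular points: 3/10.

The radius of convergence is 3/10.


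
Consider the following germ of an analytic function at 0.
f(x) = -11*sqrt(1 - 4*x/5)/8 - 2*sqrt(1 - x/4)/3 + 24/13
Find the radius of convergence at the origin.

The radius of convergence is 5/4.

Branch term (-11/8)*sqrt(1 - x/(5/4)): its argument vanishes at x = 5/4, a square-root branch point, modulus 5/4.
Branch term (-2/3)*sqrt(1 - x/(4)): its argument vanishes at x = 4, a square-root branch point, modulus 4.
The radius of convergence is the smallest modulus among the singular points: 5/4.


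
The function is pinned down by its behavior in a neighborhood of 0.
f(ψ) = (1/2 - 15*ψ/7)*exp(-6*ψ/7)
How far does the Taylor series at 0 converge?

The radius of convergence is infinite.

The factor exp(-6*ψ/7) is entire and contributes no finite singular point.
The polynomial part has no poles.
No finite singular points: the Taylor series at 0 converges everywhere.


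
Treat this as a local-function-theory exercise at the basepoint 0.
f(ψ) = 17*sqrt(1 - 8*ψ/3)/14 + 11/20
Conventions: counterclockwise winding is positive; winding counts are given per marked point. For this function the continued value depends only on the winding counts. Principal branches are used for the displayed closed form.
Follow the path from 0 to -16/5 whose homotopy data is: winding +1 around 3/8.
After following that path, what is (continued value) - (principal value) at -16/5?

Continued minus principal equals -(17/105)*sqrt(2145).

The rational part is single-valued and drops out of the difference; each branch term changes only by its own monodromy.
(17/14)*sqrt(1 - ψ/(3/8)): winding +1 is odd, the square root flips sign, contributing -2*(17/14)*sqrt(1 - (-16/5)/(3/8)) = -2*(17/14)*sqrt(143/15) = -(17/105)*sqrt(2145).
Summing the contributions at ψ = -16/5 gives -(17/105)*sqrt(2145).


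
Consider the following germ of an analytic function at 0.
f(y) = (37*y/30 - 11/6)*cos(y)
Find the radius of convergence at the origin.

The factor cos(y) is entire and contributes no finite singular point.
The polynomial part has no poles.
No finite singular points: the Taylor series at 0 converges everywhere.

The radius of convergence is infinite.


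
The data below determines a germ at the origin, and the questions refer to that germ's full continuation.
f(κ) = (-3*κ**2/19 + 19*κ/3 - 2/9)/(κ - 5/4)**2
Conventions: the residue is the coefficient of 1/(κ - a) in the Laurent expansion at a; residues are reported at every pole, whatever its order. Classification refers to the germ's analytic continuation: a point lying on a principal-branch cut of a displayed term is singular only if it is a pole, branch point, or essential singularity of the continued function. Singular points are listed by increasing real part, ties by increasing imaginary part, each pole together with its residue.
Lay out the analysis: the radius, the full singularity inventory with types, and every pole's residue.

Denominator factor (κ - 5/4)^2: pole of order 2 at 5/4, modulus 5/4.
The radius of convergence is the smallest modulus among the singular points: 5/4.
At the order-2 pole 5/4 set g(κ) = (κ - (5/4))^2*f(κ) = -3*κ**2/19 + 19*κ/3 - 2/9.
Order-2 pole: residue = g'(a); g'(5/4) = 677/114, so the residue is 677/114.

Radius of convergence at 0: 5/4.
At 5/4: a pole of order 2; residue 677/114.


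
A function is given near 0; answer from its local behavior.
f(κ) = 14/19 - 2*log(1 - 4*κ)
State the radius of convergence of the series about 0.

The radius of convergence is 1/4.

Branch term (-2)*log(1 - κ/(1/4)): its argument vanishes at κ = 1/4, a logarithmic branch point, modulus 1/4.
The radius of convergence is the smallest modulus among the singular points: 1/4.


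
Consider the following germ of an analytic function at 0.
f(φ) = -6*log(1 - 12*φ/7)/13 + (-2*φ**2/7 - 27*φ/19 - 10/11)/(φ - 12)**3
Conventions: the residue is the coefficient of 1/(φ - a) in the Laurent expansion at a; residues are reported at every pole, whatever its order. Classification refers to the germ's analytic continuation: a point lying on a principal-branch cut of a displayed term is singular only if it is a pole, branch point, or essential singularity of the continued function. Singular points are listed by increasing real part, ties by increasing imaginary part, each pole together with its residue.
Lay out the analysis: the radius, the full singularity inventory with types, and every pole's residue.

Denominator factor (φ - 12)^3: pole of order 3 at 12, modulus 12.
Branch term (-6/13)*log(1 - φ/(7/12)): its argument vanishes at φ = 7/12, a logarithmic branch point, modulus 7/12.
The radius of convergence is the smallest modulus among the singular points: 7/12.
The branch term is analytic at 12 and contributes nothing to the residue; only the rational part matters.
At the order-3 pole 12 set g(φ) = (φ - (12))^3*(rational part) = -2*φ**2/7 - 27*φ/19 - 10/11.
Order-3 pole: residue = g''(a)/2; g''(12) = -4/7, so the residue is -2/7.
List the singular points by increasing real part (a conjugate pair: the negative imaginary part first).

Radius of convergence at 0: 7/12.
At 7/12: a logarithmic branch point.
At 12: a pole of order 3; residue -2/7.


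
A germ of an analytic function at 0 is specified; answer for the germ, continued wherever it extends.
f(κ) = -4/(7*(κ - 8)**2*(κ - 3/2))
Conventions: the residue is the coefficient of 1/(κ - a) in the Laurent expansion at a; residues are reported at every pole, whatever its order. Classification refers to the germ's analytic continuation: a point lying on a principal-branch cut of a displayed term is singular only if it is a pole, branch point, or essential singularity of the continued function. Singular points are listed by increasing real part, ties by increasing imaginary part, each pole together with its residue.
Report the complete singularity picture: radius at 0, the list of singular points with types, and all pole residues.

Denominator factor (κ - 8)^2: pole of order 2 at 8, modulus 8.
Denominator factor (κ - 3/2): pole of order 1 at 3/2, modulus 3/2.
The radius of convergence is the smallest modulus among the singular points: 3/2.
At the order-1 pole 3/2 set g(κ) = (κ - (3/2))*f(κ) = -4/(7*(κ - 8)**2).
Simple pole: residue = g(a) at a = 3/2, which is -16/1183.
At the order-2 pole 8 set g(κ) = (κ - (8))^2*f(κ) = -4/(7*(κ - 3/2)).
Order-2 pole: residue = g'(a); g'(8) = 16/1183, so the residue is 16/1183.
List the singular points by increasing real part (a conjugate pair: the negative imaginary part first).

Radius of convergence at 0: 3/2.
At 3/2: a pole of order 1; residue -16/1183.
At 8: a pole of order 2; residue 16/1183.


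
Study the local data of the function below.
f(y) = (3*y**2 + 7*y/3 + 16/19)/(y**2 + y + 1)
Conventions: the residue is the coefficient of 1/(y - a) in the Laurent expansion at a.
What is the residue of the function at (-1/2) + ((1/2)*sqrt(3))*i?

The residue is (-1/3) + ((104/171)*sqrt(3))*i.

The factor y**2 + y + 1 splits as (y - a)(y - a') with a = (-1/2) + ((1/2)*sqrt(3))*i, a' = (-1/2) - ((1/2)*sqrt(3))*i. At the order-1 pole a set g(y) = (y - a)*f(y) = [3*y**2 + 7*y/3 + 16/19] / (y - a').
Simple pole: residue = g(a) at a = (-1/2) + ((1/2)*sqrt(3))*i, which is (-1/3) + ((104/171)*sqrt(3))*i.


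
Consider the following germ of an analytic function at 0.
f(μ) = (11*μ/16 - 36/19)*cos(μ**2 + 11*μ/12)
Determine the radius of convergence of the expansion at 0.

The radius of convergence is infinite.

The factor cos(μ**2 + 11*μ/12) is entire and contributes no finite singular point.
The polynomial part has no poles.
No finite singular points: the Taylor series at 0 converges everywhere.


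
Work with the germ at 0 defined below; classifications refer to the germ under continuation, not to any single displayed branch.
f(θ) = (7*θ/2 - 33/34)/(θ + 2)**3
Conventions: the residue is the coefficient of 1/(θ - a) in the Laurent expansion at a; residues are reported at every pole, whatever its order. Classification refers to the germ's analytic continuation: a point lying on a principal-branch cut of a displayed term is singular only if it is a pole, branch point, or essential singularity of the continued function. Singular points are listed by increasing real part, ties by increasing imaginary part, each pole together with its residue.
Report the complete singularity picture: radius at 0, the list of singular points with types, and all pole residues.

Denominator factor (θ + 2)^3: pole of order 3 at -2, modulus 2.
The radius of convergence is the smallest modulus among the singular points: 2.
At the order-3 pole -2 set g(θ) = (θ - (-2))^3*f(θ) = 7*θ/2 - 33/34.
Order-3 pole: residue = g''(a)/2; g''(-2) = 0, so the residue is 0.

Radius of convergence at 0: 2.
At -2: a pole of order 3; residue 0.


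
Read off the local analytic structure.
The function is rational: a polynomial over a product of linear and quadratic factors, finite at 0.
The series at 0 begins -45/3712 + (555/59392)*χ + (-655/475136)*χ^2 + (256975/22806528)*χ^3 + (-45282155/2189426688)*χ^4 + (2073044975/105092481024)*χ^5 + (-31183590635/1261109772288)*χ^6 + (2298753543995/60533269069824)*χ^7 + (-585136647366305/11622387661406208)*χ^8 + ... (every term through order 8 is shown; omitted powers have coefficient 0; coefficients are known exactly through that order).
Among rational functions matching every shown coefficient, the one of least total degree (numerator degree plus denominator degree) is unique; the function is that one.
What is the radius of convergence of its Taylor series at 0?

No rational of total degree below 7 reproduces all 9 coefficients; solving the [0/7] Pade equations on them gives f(χ) = -5/(29*(χ + 3/4)*(χ**2 - χ/2 + 8/3)**3), whose expansion matches every shown term.
Denominator factor (χ**2 - χ/2 + 8/3)^3: discriminant -125/12, complex-conjugate roots (1/4) + ((5/12)*sqrt(15))*i and (1/4) - ((5/12)*sqrt(15))*i; poles of order 3, moduli (2/3)*sqrt(6) and (2/3)*sqrt(6).
Denominator factor (χ + 3/4): pole of order 1 at -3/4, modulus 3/4.
The radius of convergence is the smallest modulus among the singular points: 3/4.

The radius of convergence is 3/4.


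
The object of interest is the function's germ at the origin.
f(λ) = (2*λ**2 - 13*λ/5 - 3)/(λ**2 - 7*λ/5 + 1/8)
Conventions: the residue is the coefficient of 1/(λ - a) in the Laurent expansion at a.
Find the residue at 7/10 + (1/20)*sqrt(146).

The residue is 1/10 - (311/1460)*sqrt(146).

The factor λ**2 - 7*λ/5 + 1/8 splits as (λ - a)(λ - a') with a = 7/10 + (1/20)*sqrt(146), a' = 7/10 - (1/20)*sqrt(146). At the order-1 pole a set g(λ) = (λ - a)*f(λ) = [2*λ**2 - 13*λ/5 - 3] / (λ - a').
Simple pole: residue = g(a) at a = 7/10 + (1/20)*sqrt(146), which is 1/10 - (311/1460)*sqrt(146).


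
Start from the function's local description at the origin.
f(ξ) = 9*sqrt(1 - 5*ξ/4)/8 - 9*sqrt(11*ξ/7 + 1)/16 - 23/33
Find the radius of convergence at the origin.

The radius of convergence is 7/11.

Branch term (9/8)*sqrt(1 - ξ/(4/5)): its argument vanishes at ξ = 4/5, a square-root branch point, modulus 4/5.
Branch term (-9/16)*sqrt(1 - ξ/(-7/11)): its argument vanishes at ξ = -7/11, a square-root branch point, modulus 7/11.
The radius of convergence is the smallest modulus among the singular points: 7/11.


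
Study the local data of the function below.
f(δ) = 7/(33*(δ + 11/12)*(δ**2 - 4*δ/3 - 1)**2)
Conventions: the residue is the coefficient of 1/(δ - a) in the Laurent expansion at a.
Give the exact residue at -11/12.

The residue is 1792/9537.

At the order-1 pole -11/12 set g(δ) = (δ - (-11/12))*f(δ) = 7/(33*(δ**2 - 4*δ/3 - 1)**2).
Simple pole: residue = g(a) at a = -11/12, which is 1792/9537.


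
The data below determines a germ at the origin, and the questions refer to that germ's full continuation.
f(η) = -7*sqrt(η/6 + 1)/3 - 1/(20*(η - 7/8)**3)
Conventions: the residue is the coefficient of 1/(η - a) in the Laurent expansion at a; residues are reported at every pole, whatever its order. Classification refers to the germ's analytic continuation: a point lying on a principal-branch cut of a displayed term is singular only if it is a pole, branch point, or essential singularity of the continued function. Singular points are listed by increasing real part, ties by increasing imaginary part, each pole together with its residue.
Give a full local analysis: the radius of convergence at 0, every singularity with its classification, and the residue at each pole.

Radius of convergence at 0: 7/8.
At -6: an algebraic (square-root) branch point.
At 7/8: a pole of order 3; residue 0.

Denominator factor (η - 7/8)^3: pole of order 3 at 7/8, modulus 7/8.
Branch term (-7/3)*sqrt(1 - η/(-6)): its argument vanishes at η = -6, a square-root branch point, modulus 6.
The radius of convergence is the smallest modulus among the singular points: 7/8.
The branch term is analytic at 7/8 and contributes nothing to the residue; only the rational part matters.
At the order-3 pole 7/8 set g(η) = (η - (7/8))^3*(rational part) = -1/20.
Order-3 pole: residue = g''(a)/2; g''(7/8) = 0, so the residue is 0.
List the singular points by increasing real part (a conjugate pair: the negative imaginary part first).


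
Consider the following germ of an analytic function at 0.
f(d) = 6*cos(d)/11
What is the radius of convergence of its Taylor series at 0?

The radius of convergence is infinite.

The factor cos(d) is entire and contributes no finite singular point.
The polynomial part has no poles.
No finite singular points: the Taylor series at 0 converges everywhere.


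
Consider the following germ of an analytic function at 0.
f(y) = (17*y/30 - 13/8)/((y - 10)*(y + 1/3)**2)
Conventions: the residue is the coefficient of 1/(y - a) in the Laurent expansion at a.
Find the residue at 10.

At the order-1 pole 10 set g(y) = (y - (10))*f(y) = (17*y/30 - 13/8)/(y + 1/3)**2.
Simple pole: residue = g(a) at a = 10, which is 291/7688.

The residue is 291/7688.


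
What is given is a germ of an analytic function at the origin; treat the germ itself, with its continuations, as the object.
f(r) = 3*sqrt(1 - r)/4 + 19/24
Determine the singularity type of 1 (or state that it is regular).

The term (3/4)*sqrt(1 - r/(1)) has argument 1 - 1/(1) = 0 at 1: a square-root (algebraic, two-sheeted) branch point; the remaining terms are analytic or single-valued there.

The point is an algebraic (square-root) branch point.


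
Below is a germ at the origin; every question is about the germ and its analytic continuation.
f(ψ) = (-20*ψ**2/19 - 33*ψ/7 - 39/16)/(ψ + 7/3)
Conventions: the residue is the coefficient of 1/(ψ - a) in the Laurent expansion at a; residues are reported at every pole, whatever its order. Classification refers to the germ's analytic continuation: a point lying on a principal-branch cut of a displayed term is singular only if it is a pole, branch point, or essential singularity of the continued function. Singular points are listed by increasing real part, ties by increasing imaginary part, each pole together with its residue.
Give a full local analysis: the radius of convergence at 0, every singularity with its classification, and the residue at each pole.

Denominator factor (ψ + 7/3): pole of order 1 at -7/3, modulus 7/3.
The radius of convergence is the smallest modulus among the singular points: 7/3.
At the order-1 pole -7/3 set g(ψ) = (ψ - (-7/3))*f(ψ) = -20*ψ**2/19 - 33*ψ/7 - 39/16.
Simple pole: residue = g(a) at a = -7/3, which is 7747/2736.

Radius of convergence at 0: 7/3.
At -7/3: a pole of order 1; residue 7747/2736.


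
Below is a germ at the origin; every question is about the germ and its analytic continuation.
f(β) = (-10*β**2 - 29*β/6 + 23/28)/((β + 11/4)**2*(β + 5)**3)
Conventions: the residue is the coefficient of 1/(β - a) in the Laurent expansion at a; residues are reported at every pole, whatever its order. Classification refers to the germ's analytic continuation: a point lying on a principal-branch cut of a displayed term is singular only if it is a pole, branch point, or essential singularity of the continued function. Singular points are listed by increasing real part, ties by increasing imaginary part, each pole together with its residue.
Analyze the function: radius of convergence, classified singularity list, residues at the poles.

Radius of convergence at 0: 11/4.
At -5: a pole of order 3; residue -532960/45927.
At -11/4: a pole of order 2; residue 532960/45927.

Denominator factor (β + 11/4)^2: pole of order 2 at -11/4, modulus 11/4.
Denominator factor (β + 5)^3: pole of order 3 at -5, modulus 5.
The radius of convergence is the smallest modulus among the singular points: 11/4.
At the order-3 pole -5 set g(β) = (β - (-5))^3*f(β) = (-10*β**2 - 29*β/6 + 23/28)/(β + 11/4)**2.
Order-3 pole: residue = g''(a)/2; g''(-5) = -1065920/45927, so the residue is -532960/45927.
At the order-2 pole -11/4 set g(β) = (β - (-11/4))^2*f(β) = (-10*β**2 - 29*β/6 + 23/28)/(β + 5)**3.
Order-2 pole: residue = g'(a); g'(-11/4) = 532960/45927, so the residue is 532960/45927.
List the singular points by increasing real part (a conjugate pair: the negative imaginary part first).


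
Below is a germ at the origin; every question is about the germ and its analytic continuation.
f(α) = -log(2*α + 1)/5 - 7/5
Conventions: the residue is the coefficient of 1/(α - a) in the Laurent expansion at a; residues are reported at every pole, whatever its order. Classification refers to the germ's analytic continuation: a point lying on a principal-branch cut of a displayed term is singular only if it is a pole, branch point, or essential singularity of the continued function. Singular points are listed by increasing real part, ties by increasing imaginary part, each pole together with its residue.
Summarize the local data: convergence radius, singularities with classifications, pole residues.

Radius of convergence at 0: 1/2.
At -1/2: a logarithmic branch point.

Branch term (-1/5)*log(1 - α/(-1/2)): its argument vanishes at α = -1/2, a logarithmic branch point, modulus 1/2.
The radius of convergence is the smallest modulus among the singular points: 1/2.


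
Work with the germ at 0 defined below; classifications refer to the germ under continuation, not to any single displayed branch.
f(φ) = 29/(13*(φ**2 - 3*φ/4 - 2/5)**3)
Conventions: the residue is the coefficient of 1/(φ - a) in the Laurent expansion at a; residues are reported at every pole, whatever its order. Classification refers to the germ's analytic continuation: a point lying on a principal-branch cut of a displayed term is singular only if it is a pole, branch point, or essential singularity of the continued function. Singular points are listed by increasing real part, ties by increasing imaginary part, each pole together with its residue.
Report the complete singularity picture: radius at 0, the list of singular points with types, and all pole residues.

Radius of convergence at 0: -3/8 + (1/40)*sqrt(865).
At 3/8 - (1/40)*sqrt(865): a pole of order 3; residue -(4454400/67310321)*sqrt(865).
At 3/8 + (1/40)*sqrt(865): a pole of order 3; residue (4454400/67310321)*sqrt(865).

Denominator factor (φ**2 - 3*φ/4 - 2/5)^3: discriminant 173/80, real irrational roots 3/8 + (1/40)*sqrt(865) and 3/8 - (1/40)*sqrt(865); poles of order 3, moduli 3/8 + (1/40)*sqrt(865) and -3/8 + (1/40)*sqrt(865).
The radius of convergence is the smallest modulus among the singular points: -3/8 + (1/40)*sqrt(865).
The factor φ**2 - 3*φ/4 - 2/5 splits as (φ - a)(φ - a') with a = 3/8 - (1/40)*sqrt(865), a' = 3/8 + (1/40)*sqrt(865). At the order-3 pole a set g(φ) = (φ - a)^3*f(φ) = [29/13] / (φ - a')^3.
Order-3 pole: residue = g''(a)/2; g''(3/8 - (1/40)*sqrt(865)) = -(8908800/67310321)*sqrt(865), so the residue is -(4454400/67310321)*sqrt(865).
The factor φ**2 - 3*φ/4 - 2/5 splits as (φ - a)(φ - a') with a = 3/8 + (1/40)*sqrt(865), a' = 3/8 - (1/40)*sqrt(865). At the order-3 pole a set g(φ) = (φ - a)^3*f(φ) = [29/13] / (φ - a')^3.
Order-3 pole: residue = g''(a)/2; g''(3/8 + (1/40)*sqrt(865)) = (8908800/67310321)*sqrt(865), so the residue is (4454400/67310321)*sqrt(865).
List the singular points by increasing real part (a conjugate pair: the negative imaginary part first).


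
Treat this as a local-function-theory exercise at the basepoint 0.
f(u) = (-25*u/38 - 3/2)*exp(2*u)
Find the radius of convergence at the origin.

The radius of convergence is infinite.

The factor exp(2*u) is entire and contributes no finite singular point.
The polynomial part has no poles.
No finite singular points: the Taylor series at 0 converges everywhere.


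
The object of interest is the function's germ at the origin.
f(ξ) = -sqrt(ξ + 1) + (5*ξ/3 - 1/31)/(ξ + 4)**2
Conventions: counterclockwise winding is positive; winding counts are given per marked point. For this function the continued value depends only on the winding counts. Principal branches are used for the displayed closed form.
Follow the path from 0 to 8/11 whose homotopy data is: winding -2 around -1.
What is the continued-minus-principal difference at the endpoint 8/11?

The rational part is single-valued and drops out of the difference; each branch term changes only by its own monodromy.
(-1)*sqrt(1 - ξ/(-1)): winding -2 is even, the square root returns to the same sheet, contribution 0.
Summing the contributions at ξ = 8/11 gives 0.

Continued minus principal equals 0.


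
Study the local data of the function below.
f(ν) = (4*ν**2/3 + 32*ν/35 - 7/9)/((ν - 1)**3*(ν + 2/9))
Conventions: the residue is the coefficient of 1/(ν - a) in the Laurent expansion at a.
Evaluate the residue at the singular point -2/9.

The residue is 23349/46585.

At the order-1 pole -2/9 set g(ν) = (ν - (-2/9))*f(ν) = (4*ν**2/3 + 32*ν/35 - 7/9)/(ν - 1)**3.
Simple pole: residue = g(a) at a = -2/9, which is 23349/46585.


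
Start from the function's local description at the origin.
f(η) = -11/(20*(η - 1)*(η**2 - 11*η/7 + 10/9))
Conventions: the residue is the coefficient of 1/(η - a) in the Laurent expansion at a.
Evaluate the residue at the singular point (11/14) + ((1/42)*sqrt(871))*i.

The factor η**2 - 11*η/7 + 10/9 splits as (η - a)(η - a') with a = (11/14) + ((1/42)*sqrt(871))*i, a' = (11/14) - ((1/42)*sqrt(871))*i. At the order-1 pole a set g(η) = (η - a)*f(η) = [-11/(20*(η - 1))] / (η - a').
Simple pole: residue = g(a) at a = (11/14) + ((1/42)*sqrt(871))*i, which is (693/1360) - ((6237/1184560)*sqrt(871))*i.

The residue is (693/1360) - ((6237/1184560)*sqrt(871))*i.


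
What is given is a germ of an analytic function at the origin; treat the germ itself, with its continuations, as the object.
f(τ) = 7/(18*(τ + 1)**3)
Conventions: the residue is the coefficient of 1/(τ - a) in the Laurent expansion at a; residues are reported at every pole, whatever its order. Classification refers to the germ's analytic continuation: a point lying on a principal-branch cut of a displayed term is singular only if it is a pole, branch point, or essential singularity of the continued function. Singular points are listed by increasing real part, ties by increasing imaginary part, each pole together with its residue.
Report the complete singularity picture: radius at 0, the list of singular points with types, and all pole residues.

Radius of convergence at 0: 1.
At -1: a pole of order 3; residue 0.

Denominator factor (τ + 1)^3: pole of order 3 at -1, modulus 1.
The radius of convergence is the smallest modulus among the singular points: 1.
At the order-3 pole -1 set g(τ) = (τ - (-1))^3*f(τ) = 7/18.
Order-3 pole: residue = g''(a)/2; g''(-1) = 0, so the residue is 0.


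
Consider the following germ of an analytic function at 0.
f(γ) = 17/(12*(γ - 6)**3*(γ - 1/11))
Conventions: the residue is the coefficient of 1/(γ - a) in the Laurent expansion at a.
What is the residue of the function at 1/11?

At the order-1 pole 1/11 set g(γ) = (γ - (1/11))*f(γ) = 17/(12*(γ - 6)**3).
Simple pole: residue = g(a) at a = 1/11, which is -22627/3295500.

The residue is -22627/3295500.


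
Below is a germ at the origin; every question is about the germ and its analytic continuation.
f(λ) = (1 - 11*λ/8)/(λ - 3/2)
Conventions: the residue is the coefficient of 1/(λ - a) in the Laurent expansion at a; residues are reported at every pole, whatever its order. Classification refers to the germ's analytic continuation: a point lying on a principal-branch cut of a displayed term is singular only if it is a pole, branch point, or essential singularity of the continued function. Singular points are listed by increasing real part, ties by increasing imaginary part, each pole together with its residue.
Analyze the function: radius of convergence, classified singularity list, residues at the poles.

Radius of convergence at 0: 3/2.
At 3/2: a pole of order 1; residue -17/16.

Denominator factor (λ - 3/2): pole of order 1 at 3/2, modulus 3/2.
The radius of convergence is the smallest modulus among the singular points: 3/2.
At the order-1 pole 3/2 set g(λ) = (λ - (3/2))*f(λ) = 1 - 11*λ/8.
Simple pole: residue = g(a) at a = 3/2, which is -17/16.


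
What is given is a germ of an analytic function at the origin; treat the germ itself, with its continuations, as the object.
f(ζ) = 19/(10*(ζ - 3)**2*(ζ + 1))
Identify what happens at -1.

The denominator factor ζ + 1 vanishes at -1 and appears to the power 1; the numerator there equals 19/10, nonzero, and no other factor vanishes.
Hence a pole whose order is the multiplicity, 1.

The point is a pole of order 1.


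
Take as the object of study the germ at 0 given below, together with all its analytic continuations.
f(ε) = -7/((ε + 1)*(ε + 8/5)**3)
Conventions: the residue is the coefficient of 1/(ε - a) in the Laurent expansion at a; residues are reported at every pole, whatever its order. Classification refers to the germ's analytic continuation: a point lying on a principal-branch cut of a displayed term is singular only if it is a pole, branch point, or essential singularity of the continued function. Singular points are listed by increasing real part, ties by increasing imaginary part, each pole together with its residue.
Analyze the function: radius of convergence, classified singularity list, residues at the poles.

Denominator factor (ε + 8/5)^3: pole of order 3 at -8/5, modulus 8/5.
Denominator factor (ε + 1): pole of order 1 at -1, modulus 1.
The radius of convergence is the smallest modulus among the singular points: 1.
At the order-3 pole -8/5 set g(ε) = (ε - (-8/5))^3*f(ε) = -7/(ε + 1).
Order-3 pole: residue = g''(a)/2; g''(-8/5) = 1750/27, so the residue is 875/27.
At the order-1 pole -1 set g(ε) = (ε - (-1))*f(ε) = -7/(ε + 8/5)**3.
Simple pole: residue = g(a) at a = -1, which is -875/27.
List the singular points by increasing real part (a conjugate pair: the negative imaginary part first).

Radius of convergence at 0: 1.
At -8/5: a pole of order 3; residue 875/27.
At -1: a pole of order 1; residue -875/27.


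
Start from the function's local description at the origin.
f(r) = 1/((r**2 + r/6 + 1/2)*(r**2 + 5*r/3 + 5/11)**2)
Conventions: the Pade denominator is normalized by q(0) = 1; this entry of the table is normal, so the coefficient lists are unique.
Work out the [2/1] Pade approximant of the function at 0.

Taylor coefficients needed (expand at 0): a_0 = 242/25, a_1 = -5566/75, a_2 = 397364/1125, a_3 = -4757236/3375.
Write the denominator as Q(r) = 1 + q1*r. Requiring Q*f - P = O(r^4) with deg P <= 2 kills the coefficients of r^3..r^3 in Q*f:
  r^3: a_3 + q1*a_2 = 0, i.e. -4757236/3375 + (397364/1125)*q1 = 0.
Solving this linear system: q1 = 9829/2463.
The numerator is Q*f truncated at degree 2: P0 = a_0 = 242/25; P1 = a_1 + q1*a_0 = -730356/20525; P2 = a_2 + q1*a_1 = 52694774/923625.

The Pade approximant has numerator coefficients [242/25, -730356/20525, 52694774/923625]; denominator coefficients [1, 9829/2463].


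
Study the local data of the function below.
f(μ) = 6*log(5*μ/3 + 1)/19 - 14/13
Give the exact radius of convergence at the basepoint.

The radius of convergence is 3/5.

Branch term (6/19)*log(1 - μ/(-3/5)): its argument vanishes at μ = -3/5, a logarithmic branch point, modulus 3/5.
The radius of convergence is the smallest modulus among the singular points: 3/5.


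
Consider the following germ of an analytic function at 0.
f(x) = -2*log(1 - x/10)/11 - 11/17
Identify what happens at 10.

The point is a logarithmic branch point.

The term (-2/11)*log(1 - x/(10)) has argument 1 - 10/(10) = 0 at 10: a logarithmic (infinitely-sheeted) branch point; the remaining terms are analytic or single-valued there.


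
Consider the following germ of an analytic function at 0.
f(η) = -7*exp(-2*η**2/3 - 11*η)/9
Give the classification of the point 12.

The point is a regular point.

There is no denominator, hence no pole anywhere.
The factor exp(-2*η**2/3 - 11*η) is entire.
So the germ continues analytically to 12.


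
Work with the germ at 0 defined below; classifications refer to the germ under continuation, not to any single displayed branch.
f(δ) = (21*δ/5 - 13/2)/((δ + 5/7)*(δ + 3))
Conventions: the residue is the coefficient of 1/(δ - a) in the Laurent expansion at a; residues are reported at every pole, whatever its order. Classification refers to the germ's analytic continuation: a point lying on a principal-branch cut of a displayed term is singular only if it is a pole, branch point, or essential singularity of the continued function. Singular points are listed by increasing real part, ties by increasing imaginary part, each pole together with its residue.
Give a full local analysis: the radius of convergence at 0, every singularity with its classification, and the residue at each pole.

Denominator factor (δ + 3): pole of order 1 at -3, modulus 3.
Denominator factor (δ + 5/7): pole of order 1 at -5/7, modulus 5/7.
The radius of convergence is the smallest modulus among the singular points: 5/7.
At the order-1 pole -3 set g(δ) = (δ - (-3))*f(δ) = (21*δ/5 - 13/2)/(δ + 5/7).
Simple pole: residue = g(a) at a = -3, which is 1337/160.
At the order-1 pole -5/7 set g(δ) = (δ - (-5/7))*f(δ) = (21*δ/5 - 13/2)/(δ + 3).
Simple pole: residue = g(a) at a = -5/7, which is -133/32.
List the singular points by increasing real part (a conjugate pair: the negative imaginary part first).

Radius of convergence at 0: 5/7.
At -3: a pole of order 1; residue 1337/160.
At -5/7: a pole of order 1; residue -133/32.


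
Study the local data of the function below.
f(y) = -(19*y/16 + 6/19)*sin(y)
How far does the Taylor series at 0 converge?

The factor -sin(y) is entire and contributes no finite singular point.
The polynomial part has no poles.
No finite singular points: the Taylor series at 0 converges everywhere.

The radius of convergence is infinite.


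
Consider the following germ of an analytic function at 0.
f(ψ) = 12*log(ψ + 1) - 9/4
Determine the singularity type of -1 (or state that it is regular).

The term (12)*log(1 - ψ/(-1)) has argument 1 - -1/(-1) = 0 at -1: a logarithmic (infinitely-sheeted) branch point; the remaining terms are analytic or single-valued there.

The point is a logarithmic branch point.


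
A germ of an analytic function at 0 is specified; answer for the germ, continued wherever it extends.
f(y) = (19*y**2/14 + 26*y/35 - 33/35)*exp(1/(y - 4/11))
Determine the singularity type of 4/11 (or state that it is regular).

The point is an essential singularity.

The exponent 1/(y - (4/11)) has a pole at 4/11, so exp(1/(y - (4/11))) takes every nonzero value near it: an essential singularity (not a pole of any order).


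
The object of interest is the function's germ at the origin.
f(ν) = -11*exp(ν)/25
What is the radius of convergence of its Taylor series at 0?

The radius of convergence is infinite.

The factor exp(ν) is entire and contributes no finite singular point.
The polynomial part has no poles.
No finite singular points: the Taylor series at 0 converges everywhere.


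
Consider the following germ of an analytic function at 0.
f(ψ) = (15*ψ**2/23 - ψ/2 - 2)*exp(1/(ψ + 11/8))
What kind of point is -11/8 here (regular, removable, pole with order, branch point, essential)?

The exponent 1/(ψ - (-11/8)) has a pole at -11/8, so exp(1/(ψ - (-11/8))) takes every nonzero value near it: an essential singularity (not a pole of any order).

The point is an essential singularity.


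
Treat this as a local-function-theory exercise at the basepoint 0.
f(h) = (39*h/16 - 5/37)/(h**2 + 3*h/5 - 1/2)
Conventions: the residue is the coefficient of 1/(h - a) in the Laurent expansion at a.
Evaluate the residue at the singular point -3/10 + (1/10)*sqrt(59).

The residue is 39/32 - (5129/69856)*sqrt(59).

The factor h**2 + 3*h/5 - 1/2 splits as (h - a)(h - a') with a = -3/10 + (1/10)*sqrt(59), a' = -3/10 - (1/10)*sqrt(59). At the order-1 pole a set g(h) = (h - a)*f(h) = [39*h/16 - 5/37] / (h - a').
Simple pole: residue = g(a) at a = -3/10 + (1/10)*sqrt(59), which is 39/32 - (5129/69856)*sqrt(59).


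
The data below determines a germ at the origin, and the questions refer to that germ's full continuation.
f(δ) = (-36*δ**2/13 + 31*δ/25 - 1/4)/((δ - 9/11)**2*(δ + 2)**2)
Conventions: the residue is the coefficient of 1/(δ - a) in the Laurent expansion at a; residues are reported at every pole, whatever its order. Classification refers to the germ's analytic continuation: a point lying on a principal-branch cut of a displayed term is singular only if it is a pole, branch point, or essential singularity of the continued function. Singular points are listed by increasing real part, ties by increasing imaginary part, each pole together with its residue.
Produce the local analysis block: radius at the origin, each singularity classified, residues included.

Denominator factor (δ - 9/11)^2: pole of order 2 at 9/11, modulus 9/11.
Denominator factor (δ + 2)^2: pole of order 2 at -2, modulus 2.
The radius of convergence is the smallest modulus among the singular points: 9/11.
At the order-2 pole -2 set g(δ) = (δ - (-2))^2*f(δ) = (-36*δ**2/13 + 31*δ/25 - 1/4)/(δ - 9/11)**2.
Order-2 pole: residue = g'(a); g'(-2) = 198077/624650, so the residue is 198077/624650.
At the order-2 pole 9/11 set g(δ) = (δ - (9/11))^2*f(δ) = (-36*δ**2/13 + 31*δ/25 - 1/4)/(δ + 2)**2.
Order-2 pole: residue = g'(a); g'(9/11) = -198077/624650, so the residue is -198077/624650.
List the singular points by increasing real part (a conjugate pair: the negative imaginary part first).

Radius of convergence at 0: 9/11.
At -2: a pole of order 2; residue 198077/624650.
At 9/11: a pole of order 2; residue -198077/624650.
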